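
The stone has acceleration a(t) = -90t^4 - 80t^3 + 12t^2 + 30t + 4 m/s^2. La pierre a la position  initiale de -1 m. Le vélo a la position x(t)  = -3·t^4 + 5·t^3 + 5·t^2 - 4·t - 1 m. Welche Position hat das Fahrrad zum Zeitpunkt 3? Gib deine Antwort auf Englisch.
From the given position equation x(t) = -3·t^4 + 5·t^3 + 5·t^2 - 4·t - 1, we substitute t = 3 to get x = -76.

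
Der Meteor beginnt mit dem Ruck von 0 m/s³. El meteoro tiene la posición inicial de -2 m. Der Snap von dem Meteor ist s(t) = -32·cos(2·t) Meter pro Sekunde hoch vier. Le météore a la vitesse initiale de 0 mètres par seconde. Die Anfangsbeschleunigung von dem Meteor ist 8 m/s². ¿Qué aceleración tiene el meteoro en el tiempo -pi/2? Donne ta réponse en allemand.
Um dies zu lösen, müssen wir 2 Stammfunktionen unserer Gleichung für den Snap s(t) = -32·cos(2·t) finden. Das Integral von dem Snap, mit j(0) = 0, ergibt den Ruck: j(t) = -16·sin(2·t). Mit ∫j(t)dt und Anwendung von a(0) = 8, finden wir a(t) = 8·cos(2·t). Wir haben die Beschleunigung a(t) = 8·cos(2·t). Durch Einsetzen von t = -pi/2: a(-pi/2) = -8.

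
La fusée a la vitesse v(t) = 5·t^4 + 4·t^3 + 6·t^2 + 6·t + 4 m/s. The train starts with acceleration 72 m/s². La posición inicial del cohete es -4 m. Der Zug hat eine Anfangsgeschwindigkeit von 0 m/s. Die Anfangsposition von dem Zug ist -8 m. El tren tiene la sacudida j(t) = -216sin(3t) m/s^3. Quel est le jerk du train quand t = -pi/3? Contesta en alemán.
Aus der Gleichung für den Ruck j(t) = -216·sin(3·t), setzen wir t = -pi/3 ein und erhalten j = 0.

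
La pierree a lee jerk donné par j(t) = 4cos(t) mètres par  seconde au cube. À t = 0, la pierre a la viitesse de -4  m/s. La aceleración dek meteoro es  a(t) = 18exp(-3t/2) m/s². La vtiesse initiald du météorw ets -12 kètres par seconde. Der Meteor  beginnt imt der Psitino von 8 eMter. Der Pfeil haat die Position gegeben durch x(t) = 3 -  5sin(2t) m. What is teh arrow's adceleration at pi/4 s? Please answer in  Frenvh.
Nous devons dériver notre équation de la position x(t) = 3 - 5·sin(2·t) 2 fois. La dérivée de la position donne la vitesse: v(t) = -10·cos(2·t). En dérivant la vitesse, nous obtenons l'accélération: a(t) = 20·sin(2·t). De l'équation de l'accélération a(t) = 20·sin(2·t), nous substituons t = pi/4 pour obtenir a = 20.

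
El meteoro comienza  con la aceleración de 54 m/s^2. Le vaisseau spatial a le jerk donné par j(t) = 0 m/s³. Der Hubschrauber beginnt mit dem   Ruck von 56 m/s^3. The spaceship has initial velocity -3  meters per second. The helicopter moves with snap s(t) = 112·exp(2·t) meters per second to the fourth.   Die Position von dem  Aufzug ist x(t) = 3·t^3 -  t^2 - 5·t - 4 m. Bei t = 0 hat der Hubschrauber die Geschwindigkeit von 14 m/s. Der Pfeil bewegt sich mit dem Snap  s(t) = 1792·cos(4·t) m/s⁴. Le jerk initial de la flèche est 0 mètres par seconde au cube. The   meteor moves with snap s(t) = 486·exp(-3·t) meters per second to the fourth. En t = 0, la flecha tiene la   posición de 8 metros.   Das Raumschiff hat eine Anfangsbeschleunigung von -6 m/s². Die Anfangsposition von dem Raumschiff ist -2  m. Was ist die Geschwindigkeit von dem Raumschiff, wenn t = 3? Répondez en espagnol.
Partiendo de la sacudida j(t) = 0, tomamos 2 antiderivadas. Tomando ∫j(t)dt y aplicando a(0) = -6, encontramos a(t) = -6. La integral de la aceleración, con v(0) = -3, da la velocidad: v(t) = -6·t - 3. Usando v(t) = -6·t - 3 y sustituyendo t = 3, encontramos v = -21.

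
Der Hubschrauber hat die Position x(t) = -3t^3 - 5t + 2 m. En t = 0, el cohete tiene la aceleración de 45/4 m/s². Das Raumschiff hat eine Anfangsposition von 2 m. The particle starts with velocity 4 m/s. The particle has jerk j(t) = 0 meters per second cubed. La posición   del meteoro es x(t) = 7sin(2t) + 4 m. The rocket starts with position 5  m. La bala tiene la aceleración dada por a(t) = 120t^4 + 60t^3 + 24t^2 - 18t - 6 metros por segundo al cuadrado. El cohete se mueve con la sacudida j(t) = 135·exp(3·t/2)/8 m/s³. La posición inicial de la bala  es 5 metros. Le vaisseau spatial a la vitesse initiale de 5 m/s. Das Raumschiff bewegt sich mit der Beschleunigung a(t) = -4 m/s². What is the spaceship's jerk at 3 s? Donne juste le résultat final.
The jerk at t = 3 is j = 0.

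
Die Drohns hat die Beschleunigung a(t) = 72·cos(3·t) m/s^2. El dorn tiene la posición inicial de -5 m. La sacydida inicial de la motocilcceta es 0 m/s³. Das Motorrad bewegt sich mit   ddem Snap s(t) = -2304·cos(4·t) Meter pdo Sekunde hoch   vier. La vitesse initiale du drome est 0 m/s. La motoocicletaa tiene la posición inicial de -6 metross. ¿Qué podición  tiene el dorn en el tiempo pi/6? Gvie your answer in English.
We need to integrate our acceleration equation a(t) = 72·cos(3·t) 2 times. Integrating acceleration and using the initial condition v(0) = 0, we get v(t) = 24·sin(3·t). Integrating velocity and using the initial condition x(0) = -5, we get x(t) = 3 - 8·cos(3·t). Using x(t) = 3 - 8·cos(3·t) and substituting t = pi/6, we find x = 3.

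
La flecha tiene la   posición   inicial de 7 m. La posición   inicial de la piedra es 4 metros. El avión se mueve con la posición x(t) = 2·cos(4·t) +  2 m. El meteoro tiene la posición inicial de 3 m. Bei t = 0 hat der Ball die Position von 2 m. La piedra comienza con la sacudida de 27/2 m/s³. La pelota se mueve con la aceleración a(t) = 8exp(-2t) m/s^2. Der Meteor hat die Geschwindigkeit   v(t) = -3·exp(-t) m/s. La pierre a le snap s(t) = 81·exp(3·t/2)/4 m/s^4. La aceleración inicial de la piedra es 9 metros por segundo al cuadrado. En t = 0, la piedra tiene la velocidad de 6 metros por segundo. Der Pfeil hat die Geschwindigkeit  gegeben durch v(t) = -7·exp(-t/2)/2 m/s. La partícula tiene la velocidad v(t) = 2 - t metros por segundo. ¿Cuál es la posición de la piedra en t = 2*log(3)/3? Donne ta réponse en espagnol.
Partiendo del snap s(t) = 81·exp(3·t/2)/4, tomamos 4 antiderivadas. La integral del snap es la sacudida. Usando j(0) = 27/2, obtenemos j(t) = 27·exp(3·t/2)/2. La antiderivada de la sacudida, con a(0) = 9, da la aceleración: a(t) = 9·exp(3·t/2). Integrando la aceleración y usando la condición inicial v(0) = 6, obtenemos v(t) = 6·exp(3·t/2). Integrando la velocidad y usando la condición inicial x(0) = 4, obtenemos x(t) = 4·exp(3·t/2). De la ecuación de la posición x(t) = 4·exp(3·t/2), sustituimos t = 2*log(3)/3 para obtener x = 12.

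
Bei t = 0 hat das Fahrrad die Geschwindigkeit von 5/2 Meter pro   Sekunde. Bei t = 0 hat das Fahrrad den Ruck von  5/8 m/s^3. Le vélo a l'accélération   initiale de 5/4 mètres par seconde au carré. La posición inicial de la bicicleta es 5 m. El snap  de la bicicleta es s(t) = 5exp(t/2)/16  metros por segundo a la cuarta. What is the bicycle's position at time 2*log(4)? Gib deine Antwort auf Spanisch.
Necesitamos integrar nuestra ecuación del snap s(t) = 5·exp(t/2)/16 4 veces. La antiderivada del snap, con j(0) = 5/8, da la sacudida: j(t) = 5·exp(t/2)/8. Tomando ∫j(t)dt y aplicando a(0) = 5/4, encontramos a(t) = 5·exp(t/2)/4. Integrando la aceleración y usando la condición inicial v(0) = 5/2, obtenemos v(t) = 5·exp(t/2)/2. Integrando la velocidad y usando la condición inicial x(0) = 5, obtenemos x(t) = 5·exp(t/2). Usando x(t) = 5·exp(t/2) y sustituyendo t = 2*log(4), encontramos x = 20.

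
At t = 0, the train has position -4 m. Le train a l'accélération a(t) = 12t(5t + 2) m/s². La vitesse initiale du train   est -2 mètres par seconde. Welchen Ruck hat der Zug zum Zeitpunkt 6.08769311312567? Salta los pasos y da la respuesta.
Die Antwort ist 754.523173575080.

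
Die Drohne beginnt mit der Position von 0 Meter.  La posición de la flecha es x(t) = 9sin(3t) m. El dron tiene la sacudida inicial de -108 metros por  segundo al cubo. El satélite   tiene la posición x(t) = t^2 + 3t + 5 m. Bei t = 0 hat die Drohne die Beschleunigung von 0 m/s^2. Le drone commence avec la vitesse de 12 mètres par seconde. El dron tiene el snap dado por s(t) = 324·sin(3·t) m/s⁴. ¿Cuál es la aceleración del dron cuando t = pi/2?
Partiendo del snap s(t) = 324·sin(3·t), tomamos 2 integrales. Integrando el snap y usando la condición inicial j(0) = -108, obtenemos j(t) = -108·cos(3·t). Tomando ∫j(t)dt y aplicando a(0) = 0, encontramos a(t) = -36·sin(3·t). De la ecuación de la aceleración a(t) = -36·sin(3·t), sustituimos t = pi/2 para obtener a = 36.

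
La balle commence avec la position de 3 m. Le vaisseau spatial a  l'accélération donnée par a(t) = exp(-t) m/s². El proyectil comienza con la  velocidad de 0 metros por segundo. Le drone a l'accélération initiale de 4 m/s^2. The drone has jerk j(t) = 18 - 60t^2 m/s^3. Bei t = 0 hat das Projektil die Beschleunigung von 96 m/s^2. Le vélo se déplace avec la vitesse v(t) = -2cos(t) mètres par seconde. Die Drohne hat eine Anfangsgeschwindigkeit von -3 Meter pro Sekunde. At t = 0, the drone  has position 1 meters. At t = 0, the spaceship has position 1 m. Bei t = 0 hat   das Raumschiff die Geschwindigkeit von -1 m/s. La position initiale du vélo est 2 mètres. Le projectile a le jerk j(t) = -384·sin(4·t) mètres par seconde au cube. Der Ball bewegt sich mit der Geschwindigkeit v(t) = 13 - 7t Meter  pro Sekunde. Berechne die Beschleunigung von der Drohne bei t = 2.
Ausgehend von dem Ruck j(t) = 18 - 60·t^2, nehmen wir 1 Integral. Die Stammfunktion von dem Ruck ist die Beschleunigung. Mit a(0) = 4 erhalten wir a(t) = -20·t^3 + 18·t + 4. Mit a(t) = -20·t^3 + 18·t + 4 und Einsetzen von t = 2, finden wir a = -120.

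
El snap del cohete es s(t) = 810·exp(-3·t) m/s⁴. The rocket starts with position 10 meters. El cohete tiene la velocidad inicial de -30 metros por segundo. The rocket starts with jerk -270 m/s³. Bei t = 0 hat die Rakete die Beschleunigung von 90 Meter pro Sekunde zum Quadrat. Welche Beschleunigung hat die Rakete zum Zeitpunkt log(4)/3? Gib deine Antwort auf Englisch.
Starting from snap s(t) = 810·exp(-3·t), we take 2 integrals. The integral of snap is jerk. Using j(0) = -270, we get j(t) = -270·exp(-3·t). Integrating jerk and using the initial condition a(0) = 90, we get a(t) = 90·exp(-3·t). From the given acceleration equation a(t) = 90·exp(-3·t), we substitute t = log(4)/3 to get a = 45/2.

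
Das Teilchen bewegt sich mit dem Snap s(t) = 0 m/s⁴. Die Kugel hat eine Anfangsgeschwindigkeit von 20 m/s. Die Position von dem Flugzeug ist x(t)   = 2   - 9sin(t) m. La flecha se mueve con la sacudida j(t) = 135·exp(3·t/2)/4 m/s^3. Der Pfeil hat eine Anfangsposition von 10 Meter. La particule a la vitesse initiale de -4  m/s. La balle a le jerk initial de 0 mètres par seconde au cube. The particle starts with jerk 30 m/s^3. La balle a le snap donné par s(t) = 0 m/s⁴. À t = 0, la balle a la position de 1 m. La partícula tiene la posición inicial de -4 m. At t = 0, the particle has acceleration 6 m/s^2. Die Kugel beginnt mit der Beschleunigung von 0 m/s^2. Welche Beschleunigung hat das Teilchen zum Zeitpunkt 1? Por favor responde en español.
Para resolver esto, necesitamos tomar 2 integrales de nuestra ecuación del snap s(t) = 0. La antiderivada del snap es la sacudida. Usando j(0) = 30, obtenemos j(t) = 30. La integral de la sacudida, con a(0) = 6, da la aceleración: a(t) = 30·t + 6. De la ecuación de la aceleración a(t) = 30·t + 6, sustituimos t = 1 para obtener a = 36.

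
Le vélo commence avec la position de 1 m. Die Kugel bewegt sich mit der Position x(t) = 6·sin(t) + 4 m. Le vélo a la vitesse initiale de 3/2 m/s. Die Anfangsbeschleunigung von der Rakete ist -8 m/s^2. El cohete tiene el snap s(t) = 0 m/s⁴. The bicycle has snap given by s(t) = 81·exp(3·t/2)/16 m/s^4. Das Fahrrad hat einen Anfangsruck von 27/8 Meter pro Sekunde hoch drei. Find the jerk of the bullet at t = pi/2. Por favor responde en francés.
En partant de la position x(t) = 6·sin(t) + 4, nous prenons 3 dérivées. En prenant d/dt de x(t), nous trouvons v(t) = 6·cos(t). En dérivant la vitesse, nous obtenons l'accélération: a(t) = -6·sin(t). En prenant d/dt de a(t), nous trouvons j(t) = -6·cos(t). Nous avons le jerk j(t) = -6·cos(t). En substituant t = pi/2: j(pi/2) = 0.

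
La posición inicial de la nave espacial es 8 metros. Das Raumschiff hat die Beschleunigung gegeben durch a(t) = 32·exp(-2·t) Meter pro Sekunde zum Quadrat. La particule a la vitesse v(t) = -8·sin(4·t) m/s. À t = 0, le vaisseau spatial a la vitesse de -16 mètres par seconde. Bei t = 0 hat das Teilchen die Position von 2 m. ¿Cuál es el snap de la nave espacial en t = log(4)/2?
Debemos derivar nuestra ecuación de la aceleración a(t) = 32·exp(-2·t) 2 veces. La derivada de la aceleración da la sacudida: j(t) = -64·exp(-2·t). La derivada de la sacudida da el snap: s(t) = 128·exp(-2·t). Usando s(t) = 128·exp(-2·t) y sustituyendo t = log(4)/2, encontramos s = 32.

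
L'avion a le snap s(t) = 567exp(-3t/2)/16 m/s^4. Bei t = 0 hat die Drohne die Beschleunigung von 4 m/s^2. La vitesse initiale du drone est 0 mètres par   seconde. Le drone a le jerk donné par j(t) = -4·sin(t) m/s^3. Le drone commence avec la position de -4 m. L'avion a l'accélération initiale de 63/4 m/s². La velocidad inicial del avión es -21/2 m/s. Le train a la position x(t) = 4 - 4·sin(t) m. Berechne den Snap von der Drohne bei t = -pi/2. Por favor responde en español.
Partiendo de la sacudida j(t) = -4·sin(t), tomamos 1 derivada. La derivada de la sacudida da el snap: s(t) = -4·cos(t). Tenemos el snap s(t) = -4·cos(t). Sustituyendo t = -pi/2: s(-pi/2) = 0.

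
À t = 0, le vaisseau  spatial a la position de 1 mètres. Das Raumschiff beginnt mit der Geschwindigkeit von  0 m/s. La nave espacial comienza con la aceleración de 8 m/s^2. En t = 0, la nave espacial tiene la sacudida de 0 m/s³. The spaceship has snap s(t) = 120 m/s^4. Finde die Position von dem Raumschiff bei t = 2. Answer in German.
Wir müssen unsere Gleichung für den Snap s(t) = 120 4-mal integrieren. Das Integral von dem Snap ist der Ruck. Mit j(0) = 0 erhalten wir j(t) = 120·t. Durch Integration von dem Ruck und Verwendung der Anfangsbedingung a(0) = 8, erhalten wir a(t) = 60·t^2 + 8. Mit ∫a(t)dt und Anwendung von v(0) = 0, finden wir v(t) = 20·t^3 + 8·t. Die Stammfunktion von der Geschwindigkeit ist die Position. Mit x(0) = 1 erhalten wir x(t) = 5·t^4 + 4·t^2 + 1. Wir haben die Position x(t) = 5·t^4 + 4·t^2 + 1. Durch Einsetzen von t = 2: x(2) = 97.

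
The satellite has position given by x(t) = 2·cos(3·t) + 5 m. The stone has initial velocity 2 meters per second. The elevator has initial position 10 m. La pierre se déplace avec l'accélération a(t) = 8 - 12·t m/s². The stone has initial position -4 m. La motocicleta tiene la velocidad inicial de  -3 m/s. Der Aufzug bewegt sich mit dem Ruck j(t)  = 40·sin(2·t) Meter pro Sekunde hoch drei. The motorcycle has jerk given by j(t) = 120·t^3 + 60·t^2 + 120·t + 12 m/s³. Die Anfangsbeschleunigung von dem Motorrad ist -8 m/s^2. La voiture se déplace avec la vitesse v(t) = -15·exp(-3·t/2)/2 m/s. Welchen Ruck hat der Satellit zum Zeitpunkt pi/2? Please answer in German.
Ausgehend von der Position x(t) = 2·cos(3·t) + 5, nehmen wir 3 Ableitungen. Die Ableitung von der Position ergibt die Geschwindigkeit: v(t) = -6·sin(3·t). Durch Ableiten von der Geschwindigkeit erhalten wir die Beschleunigung: a(t) = -18·cos(3·t). Mit d/dt von a(t) finden wir j(t) = 54·sin(3·t). Mit j(t) = 54·sin(3·t) und Einsetzen von t = pi/2, finden wir j = -54.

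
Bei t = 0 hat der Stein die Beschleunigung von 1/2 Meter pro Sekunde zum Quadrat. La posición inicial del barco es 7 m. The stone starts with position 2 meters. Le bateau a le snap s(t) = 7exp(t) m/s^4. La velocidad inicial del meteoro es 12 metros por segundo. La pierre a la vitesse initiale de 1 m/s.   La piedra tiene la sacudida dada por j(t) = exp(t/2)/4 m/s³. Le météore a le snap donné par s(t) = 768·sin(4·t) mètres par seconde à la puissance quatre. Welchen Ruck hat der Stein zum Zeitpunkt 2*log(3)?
Mit j(t) = exp(t/2)/4 und Einsetzen von t = 2*log(3), finden wir j = 3/4.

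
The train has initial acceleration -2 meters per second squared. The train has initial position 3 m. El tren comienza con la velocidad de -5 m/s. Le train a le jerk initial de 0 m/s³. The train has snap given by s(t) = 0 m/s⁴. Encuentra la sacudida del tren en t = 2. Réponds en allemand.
Wir müssen unsere Gleichung für den Snap s(t) = 0 1-mal integrieren. Das Integral von dem Snap, mit j(0) = 0, ergibt den Ruck: j(t) = 0. Mit j(t) = 0 und Einsetzen von t = 2, finden wir j = 0.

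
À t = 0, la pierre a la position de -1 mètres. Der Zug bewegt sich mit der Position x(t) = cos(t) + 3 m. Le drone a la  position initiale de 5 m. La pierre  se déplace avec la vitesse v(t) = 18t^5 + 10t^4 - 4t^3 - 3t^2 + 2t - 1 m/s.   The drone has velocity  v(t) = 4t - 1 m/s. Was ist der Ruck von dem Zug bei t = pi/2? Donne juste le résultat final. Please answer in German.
Bei t = pi/2, j = 1.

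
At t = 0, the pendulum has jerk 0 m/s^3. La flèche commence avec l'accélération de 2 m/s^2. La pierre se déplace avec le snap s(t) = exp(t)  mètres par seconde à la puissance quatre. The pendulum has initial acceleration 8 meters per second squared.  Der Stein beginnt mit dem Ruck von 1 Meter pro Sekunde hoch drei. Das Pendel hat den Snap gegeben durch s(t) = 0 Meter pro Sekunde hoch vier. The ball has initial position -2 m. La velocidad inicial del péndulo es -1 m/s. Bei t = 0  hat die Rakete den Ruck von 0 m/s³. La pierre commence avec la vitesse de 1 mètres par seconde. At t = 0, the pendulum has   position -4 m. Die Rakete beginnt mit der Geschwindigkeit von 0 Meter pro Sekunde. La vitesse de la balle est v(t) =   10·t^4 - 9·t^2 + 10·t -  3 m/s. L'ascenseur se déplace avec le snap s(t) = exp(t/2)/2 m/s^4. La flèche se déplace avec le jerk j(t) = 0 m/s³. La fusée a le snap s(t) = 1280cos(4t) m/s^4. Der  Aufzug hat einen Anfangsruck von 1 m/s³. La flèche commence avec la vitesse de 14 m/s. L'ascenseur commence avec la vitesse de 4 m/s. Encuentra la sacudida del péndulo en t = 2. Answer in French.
En partant du snap s(t) = 0, nous prenons 1 primitive. La primitive du snap est le jerk. En utilisant j(0) = 0, nous obtenons j(t) = 0. Nous avons le jerk j(t) = 0. En substituant t = 2: j(2) = 0.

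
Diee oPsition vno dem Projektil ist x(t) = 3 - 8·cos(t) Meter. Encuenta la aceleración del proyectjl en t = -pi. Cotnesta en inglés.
To solve this, we need to take 2 derivatives of our position equation x(t) = 3 - 8·cos(t). Differentiating position, we get velocity: v(t) = 8·sin(t). Taking d/dt of v(t), we find a(t) = 8·cos(t). Using a(t) = 8·cos(t) and substituting t = -pi, we find a = -8.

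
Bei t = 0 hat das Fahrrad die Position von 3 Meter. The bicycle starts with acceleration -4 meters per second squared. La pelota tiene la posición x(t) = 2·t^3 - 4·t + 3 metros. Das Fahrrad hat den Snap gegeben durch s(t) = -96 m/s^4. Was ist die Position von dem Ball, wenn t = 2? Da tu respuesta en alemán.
Wir haben die Position x(t) = 2·t^3 - 4·t + 3. Durch Einsetzen von t = 2: x(2) = 11.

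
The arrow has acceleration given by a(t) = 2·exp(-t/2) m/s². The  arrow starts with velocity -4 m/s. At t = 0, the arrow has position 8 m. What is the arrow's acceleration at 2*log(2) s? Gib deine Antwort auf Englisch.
We have acceleration a(t) = 2·exp(-t/2). Substituting t = 2*log(2): a(2*log(2)) = 1.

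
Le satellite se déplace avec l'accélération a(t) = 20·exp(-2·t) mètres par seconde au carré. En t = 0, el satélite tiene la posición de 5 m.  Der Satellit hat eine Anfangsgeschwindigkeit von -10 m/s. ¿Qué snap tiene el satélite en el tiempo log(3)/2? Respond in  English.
We must differentiate our acceleration equation a(t) = 20·exp(-2·t) 2 times. Differentiating acceleration, we get jerk: j(t) = -40·exp(-2·t). Taking d/dt of j(t), we find s(t) = 80·exp(-2·t). We have snap s(t) = 80·exp(-2·t). Substituting t = log(3)/2: s(log(3)/2) = 80/3.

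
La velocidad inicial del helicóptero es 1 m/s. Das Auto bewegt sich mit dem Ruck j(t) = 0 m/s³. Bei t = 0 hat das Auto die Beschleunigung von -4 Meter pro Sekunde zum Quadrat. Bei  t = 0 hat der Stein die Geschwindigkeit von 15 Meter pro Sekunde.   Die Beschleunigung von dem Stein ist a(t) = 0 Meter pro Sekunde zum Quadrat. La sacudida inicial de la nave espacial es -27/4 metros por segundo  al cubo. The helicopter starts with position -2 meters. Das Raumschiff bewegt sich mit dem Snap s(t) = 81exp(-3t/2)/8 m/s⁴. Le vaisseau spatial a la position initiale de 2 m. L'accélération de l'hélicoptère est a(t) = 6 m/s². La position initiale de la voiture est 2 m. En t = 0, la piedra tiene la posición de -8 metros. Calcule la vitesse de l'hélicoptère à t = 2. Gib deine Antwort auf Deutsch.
Um dies zu lösen, müssen wir 1 Integral unserer Gleichung für die Beschleunigung a(t) = 6 finden. Mit ∫a(t)dt und Anwendung von v(0) = 1, finden wir v(t) = 6·t + 1. Wir haben die Geschwindigkeit v(t) = 6·t + 1. Durch Einsetzen von t = 2: v(2) = 13.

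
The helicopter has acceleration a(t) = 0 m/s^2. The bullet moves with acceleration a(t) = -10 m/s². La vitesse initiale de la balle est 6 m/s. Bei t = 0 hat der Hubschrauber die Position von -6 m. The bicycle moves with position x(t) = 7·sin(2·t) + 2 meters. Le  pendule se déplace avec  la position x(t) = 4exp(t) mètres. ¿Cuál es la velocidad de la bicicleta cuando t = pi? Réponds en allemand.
Wir müssen unsere Gleichung für die Position x(t) = 7·sin(2·t) + 2 1-mal ableiten. Durch Ableiten von der Position erhalten wir die Geschwindigkeit: v(t) = 14·cos(2·t). Wir haben die Geschwindigkeit v(t) = 14·cos(2·t). Durch Einsetzen von t = pi: v(pi) = 14.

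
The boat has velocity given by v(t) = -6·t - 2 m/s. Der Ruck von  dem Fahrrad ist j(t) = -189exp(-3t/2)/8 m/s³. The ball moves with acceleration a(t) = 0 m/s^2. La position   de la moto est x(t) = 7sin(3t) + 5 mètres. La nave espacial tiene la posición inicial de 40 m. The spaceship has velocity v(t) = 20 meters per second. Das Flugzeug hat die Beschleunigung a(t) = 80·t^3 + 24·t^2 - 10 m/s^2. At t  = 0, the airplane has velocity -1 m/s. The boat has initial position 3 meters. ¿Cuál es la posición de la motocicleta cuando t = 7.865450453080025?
Tenemos la posición x(t) = 7·sin(3·t) + 5. Sustituyendo t = 7.865450453080025: x(7.865450453080025) = -1.99585709365561.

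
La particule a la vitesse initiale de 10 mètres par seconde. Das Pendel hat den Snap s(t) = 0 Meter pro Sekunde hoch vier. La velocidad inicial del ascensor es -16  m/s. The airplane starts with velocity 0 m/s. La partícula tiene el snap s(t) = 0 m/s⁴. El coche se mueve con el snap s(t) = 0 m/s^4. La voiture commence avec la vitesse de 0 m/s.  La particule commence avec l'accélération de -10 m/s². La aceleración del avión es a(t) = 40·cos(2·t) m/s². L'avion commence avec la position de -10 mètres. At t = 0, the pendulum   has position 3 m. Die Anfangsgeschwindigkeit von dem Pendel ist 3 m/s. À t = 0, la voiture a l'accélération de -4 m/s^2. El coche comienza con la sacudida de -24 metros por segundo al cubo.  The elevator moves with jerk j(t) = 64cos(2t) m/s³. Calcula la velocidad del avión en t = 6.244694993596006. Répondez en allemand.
Wir müssen die Stammfunktion unserer Gleichung für die Beschleunigung a(t) = 40·cos(2·t) 1-mal finden. Die Stammfunktion von der Beschleunigung ist die Geschwindigkeit. Mit v(0) = 0 erhalten wir v(t) = 20·sin(2·t). Aus der Gleichung für die Geschwindigkeit v(t) = 20·sin(2·t), setzen wir t = 6.244694993596006 ein und erhalten v = -1.53809236550274.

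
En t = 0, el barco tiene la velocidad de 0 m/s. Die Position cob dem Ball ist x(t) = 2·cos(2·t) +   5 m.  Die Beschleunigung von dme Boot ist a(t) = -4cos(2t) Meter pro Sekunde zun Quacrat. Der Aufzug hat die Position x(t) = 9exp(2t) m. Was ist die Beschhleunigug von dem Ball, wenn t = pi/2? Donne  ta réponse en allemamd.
Um dies zu lösen, müssen wir 2 Ableitungen unserer Gleichung für die Position x(t) = 2·cos(2·t) + 5 nehmen. Durch Ableiten von der Position erhalten wir die Geschwindigkeit: v(t) = -4·sin(2·t). Die Ableitung von der Geschwindigkeit ergibt die Beschleunigung: a(t) = -8·cos(2·t). Mit a(t) = -8·cos(2·t) und Einsetzen von t = pi/2, finden wir a = 8.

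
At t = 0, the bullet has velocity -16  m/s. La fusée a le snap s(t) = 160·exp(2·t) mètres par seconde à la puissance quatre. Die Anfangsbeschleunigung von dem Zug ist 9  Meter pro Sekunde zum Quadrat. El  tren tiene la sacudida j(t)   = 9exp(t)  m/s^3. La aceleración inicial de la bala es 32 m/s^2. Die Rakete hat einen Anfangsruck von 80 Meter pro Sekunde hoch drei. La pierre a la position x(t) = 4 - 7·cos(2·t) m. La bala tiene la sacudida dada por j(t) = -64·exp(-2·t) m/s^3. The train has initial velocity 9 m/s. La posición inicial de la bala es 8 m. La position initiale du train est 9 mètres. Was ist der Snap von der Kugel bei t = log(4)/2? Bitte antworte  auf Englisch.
We must differentiate our jerk equation j(t) = -64·exp(-2·t) 1 time. The derivative of jerk gives snap: s(t) = 128·exp(-2·t). Using s(t) = 128·exp(-2·t) and substituting t = log(4)/2, we find s = 32.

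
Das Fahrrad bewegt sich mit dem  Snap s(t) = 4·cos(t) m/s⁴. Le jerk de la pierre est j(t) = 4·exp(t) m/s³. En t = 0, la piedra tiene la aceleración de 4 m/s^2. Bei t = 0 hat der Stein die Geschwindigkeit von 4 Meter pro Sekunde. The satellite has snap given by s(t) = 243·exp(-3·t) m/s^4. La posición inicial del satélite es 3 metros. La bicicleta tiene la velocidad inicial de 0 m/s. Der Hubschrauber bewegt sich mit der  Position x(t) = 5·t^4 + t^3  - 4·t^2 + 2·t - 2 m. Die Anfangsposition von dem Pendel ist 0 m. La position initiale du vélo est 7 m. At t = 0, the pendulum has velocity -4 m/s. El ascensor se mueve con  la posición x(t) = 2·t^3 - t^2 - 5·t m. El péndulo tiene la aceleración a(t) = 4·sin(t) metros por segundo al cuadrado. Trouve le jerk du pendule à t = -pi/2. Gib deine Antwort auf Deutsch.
Ausgehend von der Beschleunigung a(t) = 4·sin(t), nehmen wir 1 Ableitung. Durch Ableiten von der Beschleunigung erhalten wir den Ruck: j(t) = 4·cos(t). Mit j(t) = 4·cos(t) und Einsetzen von t = -pi/2, finden wir j = 0.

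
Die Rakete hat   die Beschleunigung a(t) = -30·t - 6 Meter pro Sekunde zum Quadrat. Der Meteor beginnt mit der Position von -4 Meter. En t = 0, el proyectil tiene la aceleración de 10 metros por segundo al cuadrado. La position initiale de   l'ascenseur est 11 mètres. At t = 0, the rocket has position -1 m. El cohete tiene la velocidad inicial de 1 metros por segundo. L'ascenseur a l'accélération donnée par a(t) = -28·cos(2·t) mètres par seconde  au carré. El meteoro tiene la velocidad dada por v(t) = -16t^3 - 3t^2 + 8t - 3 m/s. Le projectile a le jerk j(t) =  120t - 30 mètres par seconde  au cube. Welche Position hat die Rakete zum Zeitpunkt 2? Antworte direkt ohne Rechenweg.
Die Antwort ist -51.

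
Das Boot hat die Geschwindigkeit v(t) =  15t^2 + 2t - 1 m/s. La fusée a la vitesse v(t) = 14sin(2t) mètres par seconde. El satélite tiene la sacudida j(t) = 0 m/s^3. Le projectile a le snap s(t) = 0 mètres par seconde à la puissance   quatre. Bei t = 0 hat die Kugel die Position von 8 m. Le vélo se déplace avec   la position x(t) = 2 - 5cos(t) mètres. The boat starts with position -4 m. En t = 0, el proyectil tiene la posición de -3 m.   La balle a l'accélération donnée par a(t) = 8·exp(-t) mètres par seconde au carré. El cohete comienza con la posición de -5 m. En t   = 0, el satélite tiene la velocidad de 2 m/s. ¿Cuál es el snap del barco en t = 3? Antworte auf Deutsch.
Wir müssen unsere Gleichung für die Geschwindigkeit v(t) = 15·t^2 + 2·t - 1 3-mal ableiten. Die Ableitung von der Geschwindigkeit ergibt die Beschleunigung: a(t) = 30·t + 2. Die Ableitung von der Beschleunigung ergibt den Ruck: j(t) = 30. Durch Ableiten von dem Ruck erhalten wir den Snap: s(t) = 0. Mit s(t) = 0 und Einsetzen von t = 3, finden wir s = 0.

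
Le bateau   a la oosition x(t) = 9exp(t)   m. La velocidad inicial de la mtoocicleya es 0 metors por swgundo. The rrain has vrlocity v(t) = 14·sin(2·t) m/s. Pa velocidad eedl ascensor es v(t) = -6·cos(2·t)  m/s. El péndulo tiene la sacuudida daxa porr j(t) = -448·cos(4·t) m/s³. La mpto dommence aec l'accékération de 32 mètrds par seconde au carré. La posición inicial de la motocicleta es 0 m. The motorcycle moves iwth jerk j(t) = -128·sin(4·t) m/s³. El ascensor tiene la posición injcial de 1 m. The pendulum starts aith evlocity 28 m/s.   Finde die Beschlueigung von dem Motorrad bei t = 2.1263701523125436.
Ausgehend von dem Ruck j(t) = -128·sin(4·t), nehmen wir 1 Stammfunktion. Durch Integration von dem Ruck und Verwendung der Anfangsbedingung a(0) = 32, erhalten wir a(t) = 32·cos(4·t). Wir haben die Beschleunigung a(t) = 32·cos(4·t). Durch Einsetzen von t = 2.1263701523125436: a(2.1263701523125436) = -19.4041291301085.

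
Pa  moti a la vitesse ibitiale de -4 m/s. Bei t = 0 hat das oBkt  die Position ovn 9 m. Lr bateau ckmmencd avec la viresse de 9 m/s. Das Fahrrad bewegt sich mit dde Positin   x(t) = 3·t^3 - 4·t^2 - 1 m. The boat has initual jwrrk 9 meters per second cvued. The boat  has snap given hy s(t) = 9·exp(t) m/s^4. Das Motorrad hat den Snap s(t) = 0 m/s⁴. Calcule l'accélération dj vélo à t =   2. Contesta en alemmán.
Ausgehend von der Position x(t) = 3·t^3 - 4·t^2 - 1, nehmen wir 2 Ableitungen. Mit d/dt von x(t) finden wir v(t) = 9·t^2 - 8·t. Mit d/dt von v(t) finden wir a(t) = 18·t - 8. Mit a(t) = 18·t - 8 und Einsetzen von t = 2, finden wir a = 28.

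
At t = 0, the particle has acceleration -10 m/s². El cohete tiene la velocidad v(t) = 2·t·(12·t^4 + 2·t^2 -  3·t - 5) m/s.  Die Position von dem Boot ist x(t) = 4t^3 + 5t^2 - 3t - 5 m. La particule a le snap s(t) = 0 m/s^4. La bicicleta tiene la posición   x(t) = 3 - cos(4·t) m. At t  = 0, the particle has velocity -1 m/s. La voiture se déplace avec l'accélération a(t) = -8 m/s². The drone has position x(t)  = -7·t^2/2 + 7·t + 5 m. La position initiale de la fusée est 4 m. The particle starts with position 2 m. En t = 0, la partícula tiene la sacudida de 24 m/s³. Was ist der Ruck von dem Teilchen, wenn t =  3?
Wir müssen das Integral unserer Gleichung für den Snap s(t) = 0 1-mal finden. Das Integral von dem Snap ist der Ruck. Mit j(0) = 24 erhalten wir j(t) = 24. Aus der Gleichung für den Ruck j(t) = 24, setzen wir t = 3 ein und erhalten j = 24.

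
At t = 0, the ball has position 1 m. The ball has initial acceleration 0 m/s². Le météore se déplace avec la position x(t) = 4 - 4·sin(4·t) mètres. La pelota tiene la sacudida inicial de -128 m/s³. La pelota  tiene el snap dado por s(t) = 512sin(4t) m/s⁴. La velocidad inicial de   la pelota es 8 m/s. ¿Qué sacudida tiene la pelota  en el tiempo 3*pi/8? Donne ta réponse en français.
Pour résoudre ceci, nous devons prendre 1 intégrale de notre équation du snap s(t) = 512·sin(4·t). En intégrant le snap et en utilisant la condition initiale j(0) = -128, nous obtenons j(t) = -128·cos(4·t). En utilisant j(t) = -128·cos(4·t) et en substituant t = 3*pi/8, nous trouvons j = 0.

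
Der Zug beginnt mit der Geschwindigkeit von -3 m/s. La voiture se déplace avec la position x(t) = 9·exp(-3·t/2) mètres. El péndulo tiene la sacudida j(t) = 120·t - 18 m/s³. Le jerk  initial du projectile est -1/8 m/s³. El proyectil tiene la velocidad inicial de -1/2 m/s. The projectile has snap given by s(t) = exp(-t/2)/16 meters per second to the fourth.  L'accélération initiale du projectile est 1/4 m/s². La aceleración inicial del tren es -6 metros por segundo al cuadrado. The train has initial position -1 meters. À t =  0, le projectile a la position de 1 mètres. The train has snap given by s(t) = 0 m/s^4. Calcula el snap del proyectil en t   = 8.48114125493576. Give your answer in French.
De l'équation du snap s(t) = exp(-t/2)/16, nous substituons t = 8.48114125493576 pour obtenir s = 0.000899960801292729.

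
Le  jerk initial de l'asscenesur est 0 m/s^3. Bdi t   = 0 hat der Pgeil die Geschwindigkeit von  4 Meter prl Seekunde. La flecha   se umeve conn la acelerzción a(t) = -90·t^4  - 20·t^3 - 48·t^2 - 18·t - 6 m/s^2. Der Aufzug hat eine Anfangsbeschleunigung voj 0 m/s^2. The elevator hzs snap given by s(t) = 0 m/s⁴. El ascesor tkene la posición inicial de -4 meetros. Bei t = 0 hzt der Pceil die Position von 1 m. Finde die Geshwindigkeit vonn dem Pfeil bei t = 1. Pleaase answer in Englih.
Starting from acceleration a(t) = -90·t^4 - 20·t^3 - 48·t^2 - 18·t - 6, we take 1 antiderivative. Taking ∫a(t)dt and applying v(0) = 4, we find v(t) = -18·t^5 - 5·t^4 - 16·t^3 - 9·t^2 - 6·t + 4. From the given velocity equation v(t) = -18·t^5 - 5·t^4 - 16·t^3 - 9·t^2 - 6·t + 4, we substitute t = 1 to get v = -50.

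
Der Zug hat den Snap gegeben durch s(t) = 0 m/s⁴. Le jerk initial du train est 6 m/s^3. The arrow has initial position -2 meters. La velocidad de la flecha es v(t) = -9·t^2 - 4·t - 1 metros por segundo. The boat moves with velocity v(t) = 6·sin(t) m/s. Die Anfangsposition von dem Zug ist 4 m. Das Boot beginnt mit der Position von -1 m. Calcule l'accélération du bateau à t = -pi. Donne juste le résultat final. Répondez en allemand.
a(-pi) = -6.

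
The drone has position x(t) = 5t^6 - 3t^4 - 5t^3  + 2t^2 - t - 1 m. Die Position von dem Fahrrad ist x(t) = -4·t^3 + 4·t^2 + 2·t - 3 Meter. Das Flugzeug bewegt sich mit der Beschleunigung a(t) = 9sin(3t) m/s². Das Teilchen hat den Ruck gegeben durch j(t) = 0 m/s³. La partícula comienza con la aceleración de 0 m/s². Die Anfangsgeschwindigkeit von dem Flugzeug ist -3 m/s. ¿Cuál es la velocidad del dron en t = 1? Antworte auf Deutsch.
Um dies zu lösen, müssen wir 1 Ableitung unserer Gleichung für die Position x(t) = 5·t^6 - 3·t^4 - 5·t^3 + 2·t^2 - t - 1 nehmen. Mit d/dt von x(t) finden wir v(t) = 30·t^5 - 12·t^3 - 15·t^2 + 4·t - 1. Mit v(t) = 30·t^5 - 12·t^3 - 15·t^2 + 4·t - 1 und Einsetzen von t = 1, finden wir v = 6.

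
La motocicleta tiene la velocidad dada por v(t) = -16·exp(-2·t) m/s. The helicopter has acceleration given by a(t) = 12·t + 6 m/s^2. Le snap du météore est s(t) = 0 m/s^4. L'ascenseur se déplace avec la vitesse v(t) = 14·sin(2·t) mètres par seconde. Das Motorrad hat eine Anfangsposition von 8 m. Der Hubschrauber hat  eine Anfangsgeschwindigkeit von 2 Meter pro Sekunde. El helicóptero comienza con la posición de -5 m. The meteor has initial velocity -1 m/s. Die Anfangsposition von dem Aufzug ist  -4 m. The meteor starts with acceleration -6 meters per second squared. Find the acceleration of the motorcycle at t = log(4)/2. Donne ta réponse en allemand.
Wir müssen unsere Gleichung für die Geschwindigkeit v(t) = -16·exp(-2·t) 1-mal ableiten. Durch Ableiten von der Geschwindigkeit erhalten wir die Beschleunigung: a(t) = 32·exp(-2·t). Wir haben die Beschleunigung a(t) = 32·exp(-2·t). Durch Einsetzen von t = log(4)/2: a(log(4)/2) = 8.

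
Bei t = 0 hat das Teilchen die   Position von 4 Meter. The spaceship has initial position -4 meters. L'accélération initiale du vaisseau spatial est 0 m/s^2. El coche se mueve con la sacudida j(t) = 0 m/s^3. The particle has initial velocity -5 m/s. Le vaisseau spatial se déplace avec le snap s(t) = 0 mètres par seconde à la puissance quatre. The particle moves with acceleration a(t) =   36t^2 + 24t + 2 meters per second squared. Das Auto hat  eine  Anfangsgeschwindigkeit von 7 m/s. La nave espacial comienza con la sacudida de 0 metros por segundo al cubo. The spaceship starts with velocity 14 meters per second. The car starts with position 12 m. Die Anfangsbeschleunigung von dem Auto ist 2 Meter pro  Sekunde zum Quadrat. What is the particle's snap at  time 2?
Starting from acceleration a(t) = 36·t^2 + 24·t + 2, we take 2 derivatives. Taking d/dt of a(t), we find j(t) = 72·t + 24. Taking d/dt of j(t), we find s(t) = 72. Using s(t) = 72 and substituting t = 2, we find s = 72.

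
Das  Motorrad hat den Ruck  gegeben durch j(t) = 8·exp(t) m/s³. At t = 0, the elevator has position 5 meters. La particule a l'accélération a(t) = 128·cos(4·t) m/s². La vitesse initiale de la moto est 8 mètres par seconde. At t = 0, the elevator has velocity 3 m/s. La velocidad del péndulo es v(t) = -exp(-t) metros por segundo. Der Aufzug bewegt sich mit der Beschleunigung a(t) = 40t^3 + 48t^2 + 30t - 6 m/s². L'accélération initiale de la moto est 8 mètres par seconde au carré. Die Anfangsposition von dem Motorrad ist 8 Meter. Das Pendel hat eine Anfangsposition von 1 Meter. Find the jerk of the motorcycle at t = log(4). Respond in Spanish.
De la ecuación de la sacudida j(t) = 8·exp(t), sustituimos t = log(4) para obtener j = 32.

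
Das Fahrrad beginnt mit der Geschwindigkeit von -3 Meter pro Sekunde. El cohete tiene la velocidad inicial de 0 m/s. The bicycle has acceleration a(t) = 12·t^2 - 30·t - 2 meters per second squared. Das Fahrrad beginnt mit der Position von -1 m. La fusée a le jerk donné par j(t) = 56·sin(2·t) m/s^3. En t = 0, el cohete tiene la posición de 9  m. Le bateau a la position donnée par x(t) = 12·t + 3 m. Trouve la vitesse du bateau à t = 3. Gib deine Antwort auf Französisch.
Nous devons dériver notre équation de la position x(t) = 12·t + 3 1 fois. En dérivant la position, nous obtenons la vitesse: v(t) = 12. Nous avons la vitesse v(t) = 12. En substituant t = 3: v(3) = 12.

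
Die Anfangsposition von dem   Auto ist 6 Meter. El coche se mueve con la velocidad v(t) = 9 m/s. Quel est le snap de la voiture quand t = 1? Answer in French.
Nous devons dériver notre équation de la vitesse v(t) = 9 3 fois. En dérivant la vitesse, nous obtenons l'accélération: a(t) = 0. La dérivée de l'accélération donne le jerk: j(t) = 0. La dérivée du jerk donne le snap: s(t) = 0. De l'équation du snap s(t) = 0, nous substituons t = 1 pour obtenir s = 0.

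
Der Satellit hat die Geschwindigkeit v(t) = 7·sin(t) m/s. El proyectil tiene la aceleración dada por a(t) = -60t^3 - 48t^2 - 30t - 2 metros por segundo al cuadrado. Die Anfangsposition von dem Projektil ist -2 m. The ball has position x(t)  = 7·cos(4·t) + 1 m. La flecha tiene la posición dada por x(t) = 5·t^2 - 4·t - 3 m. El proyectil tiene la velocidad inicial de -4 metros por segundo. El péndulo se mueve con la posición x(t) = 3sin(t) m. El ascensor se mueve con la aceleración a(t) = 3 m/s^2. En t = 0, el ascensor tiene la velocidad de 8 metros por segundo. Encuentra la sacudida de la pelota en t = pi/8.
Para resolver esto, necesitamos tomar 3 derivadas de nuestra ecuación de la posición x(t) = 7·cos(4·t) + 1. Derivando la posición, obtenemos la velocidad: v(t) = -28·sin(4·t). Derivando la velocidad, obtenemos la aceleración: a(t) = -112·cos(4·t). Tomando d/dt de a(t), encontramos j(t) = 448·sin(4·t). Tenemos la sacudida j(t) = 448·sin(4·t). Sustituyendo t = pi/8: j(pi/8) = 448.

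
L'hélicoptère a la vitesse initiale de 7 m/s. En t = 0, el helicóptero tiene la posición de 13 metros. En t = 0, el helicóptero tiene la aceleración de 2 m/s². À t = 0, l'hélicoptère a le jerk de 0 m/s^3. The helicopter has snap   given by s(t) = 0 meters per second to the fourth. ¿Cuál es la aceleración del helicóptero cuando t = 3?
Para resolver esto, necesitamos tomar 2 integrales de nuestra ecuación del snap s(t) = 0. La integral del snap es la sacudida. Usando j(0) = 0, obtenemos j(t) = 0. Integrando la sacudida y usando la condición inicial a(0) = 2, obtenemos a(t) = 2. De la ecuación de la aceleración a(t) = 2, sustituimos t = 3 para obtener a = 2.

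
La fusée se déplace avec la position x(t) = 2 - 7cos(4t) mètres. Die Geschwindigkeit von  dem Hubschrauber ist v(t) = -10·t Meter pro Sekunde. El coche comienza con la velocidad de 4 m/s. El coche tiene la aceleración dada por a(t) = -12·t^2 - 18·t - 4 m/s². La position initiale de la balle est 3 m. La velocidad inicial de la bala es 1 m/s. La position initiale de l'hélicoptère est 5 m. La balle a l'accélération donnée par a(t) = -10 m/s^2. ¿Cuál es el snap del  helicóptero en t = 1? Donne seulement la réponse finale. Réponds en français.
La réponse est 0.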